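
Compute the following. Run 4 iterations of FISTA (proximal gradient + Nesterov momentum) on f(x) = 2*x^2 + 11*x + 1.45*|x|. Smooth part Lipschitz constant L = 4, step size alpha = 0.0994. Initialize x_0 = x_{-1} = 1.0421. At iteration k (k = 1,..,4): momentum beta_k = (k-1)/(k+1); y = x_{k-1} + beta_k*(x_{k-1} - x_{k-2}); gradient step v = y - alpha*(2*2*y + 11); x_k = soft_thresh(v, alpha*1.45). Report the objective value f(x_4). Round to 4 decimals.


FISTA on f(x) = 2*x^2 + 11*x + 1.45*|x|
L = 4, alpha = 0.0994
Iteration 1: beta = 0.0, y = 1.0421 + 0.0*(1.0421 - 1.0421) = 1.0421
  grad(y) = 15.1684, v = y - alpha*grad = -0.4656
  prox(v) = soft_thresh(-0.4656, 0.1441) = -0.3215
Iteration 2: beta = 0.3333, y = -0.3215 + 0.3333*(-0.3215 - 1.0421) = -0.776
  grad(y) = 7.8958, v = y - alpha*grad = -1.5609
  prox(v) = soft_thresh(-1.5609, 0.1441) = -1.4168
Iteration 3: beta = 0.5, y = -1.4168 + 0.5*(-1.4168 + 0.3215) = -1.9644
  grad(y) = 3.1425, v = y - alpha*grad = -2.2767
  prox(v) = soft_thresh(-2.2767, 0.1441) = -2.1326
Iteration 4: beta = 0.6, y = -2.1326 + 0.6*(-2.1326 + 1.4168) = -2.5621
  grad(y) = 0.7515, v = y - alpha*grad = -2.6368
  prox(v) = soft_thresh(-2.6368, 0.1441) = -2.4927
f(x_4) = 2*(-2.4927)^2 + 11*(-2.4927) + 1.45*|-2.4927| = -11.3782


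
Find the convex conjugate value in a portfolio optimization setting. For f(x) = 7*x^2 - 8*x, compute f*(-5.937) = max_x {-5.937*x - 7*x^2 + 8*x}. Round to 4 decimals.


f*(y) = sup_x {y*x - a*x^2 - b*x} = sup_x {(y-b)*x - a*x^2}
FOC: (y - b) - 2a*x = 0 => x* = (y - b)/(2a)
x* = (-5.937 + 8)/(2*7) = 0.1474
f*(-5.937) = (y-b)^2/(4a) = (-5.937 + 8)^2/(4*7)
= 4.256/28 = 0.152


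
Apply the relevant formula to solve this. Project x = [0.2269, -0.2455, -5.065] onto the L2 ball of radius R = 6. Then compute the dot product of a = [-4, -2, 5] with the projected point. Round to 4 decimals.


Step 1: Compute ||x|| (intermediates to 6 decimals).
||x|| = sqrt(0.2269^2 + (-0.2455)^2 + (-5.065)^2) = 5.07602
Step 2: Project.
Since ||x|| <= R, proj = x (no scaling needed).
proj(x) = [0.2269, -0.2455, -5.065]
Step 3: Dot product.
a^T * proj(x) = -4*0.2269 - 2*(-0.2455) + 5*(-5.065) = -25.7416


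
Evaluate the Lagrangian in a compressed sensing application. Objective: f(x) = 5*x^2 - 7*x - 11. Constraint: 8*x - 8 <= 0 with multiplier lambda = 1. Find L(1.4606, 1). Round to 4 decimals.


Step 1: Evaluate f(x).
f(1.4606) = 5*1.4606^2 - 7*1.4606 - 11 = -10.5574
Step 2: Evaluate g(x).
g(1.4606) = 8*1.4606 - 8 = 3.6848
Step 3: Compute Lagrangian.
L = -10.5574 + 1*3.6848 = -6.8726


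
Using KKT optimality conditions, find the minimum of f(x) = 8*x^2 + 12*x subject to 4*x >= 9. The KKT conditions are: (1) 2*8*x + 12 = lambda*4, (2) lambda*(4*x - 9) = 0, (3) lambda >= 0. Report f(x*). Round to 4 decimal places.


Step 1: Try lambda = 0 (constraint inactive).
x_unc = -12/(2*8) = -0.75
Check: 4*-0.75 = -3.0 < 9 -- violated!
Step 2: Constraint must be active: 4*x = 9
x* = 9/4 = 2.25
lambda = (2*8*2.25 + 12)/4 = 12.0
Step 3: Compute optimal value.
f(x*) = 8*2.25^2 + 12*2.25 = 67.5


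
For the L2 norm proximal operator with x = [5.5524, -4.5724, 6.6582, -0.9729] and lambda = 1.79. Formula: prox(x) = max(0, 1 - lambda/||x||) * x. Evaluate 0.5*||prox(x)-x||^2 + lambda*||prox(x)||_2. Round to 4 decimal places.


Step 1: Compute ||x||.
||x|| = 9.8496
Step 2: Compute scaling factor.
scale = max(0, 1 - 1.79/9.8496) = 0.8183
Step 3: prox(x) = [4.5433, -3.7414, 5.4482, -0.7961]
||prox(x)|| = 8.0596
Step 4: Proximal objective.
0.5*||prox-x||^2 = 1.6021
lambda*||prox|| = 14.4267
Total = 16.0287


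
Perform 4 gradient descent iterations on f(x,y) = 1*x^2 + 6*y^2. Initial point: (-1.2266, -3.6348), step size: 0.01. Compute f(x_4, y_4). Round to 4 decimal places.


Gradient descent on f(x,y) = 1*x^2 + 6*y^2.
Starting point: (-1.2266, -3.6348), alpha = 0.01
Step 1: grad_x = 2*1*-1.2266 = -2.4532, grad_y = 2*6*-3.6348 = -43.6176
  x_1 = -1.2266 - 0.01*-2.4532 = -1.2021
  y_1 = -3.6348 - 0.01*-43.6176 = -3.1986
Step 2: grad_x = 2*1*-1.2021 = -2.4041, grad_y = 2*6*-3.1986 = -38.3835
  x_2 = -1.2021 - 0.01*-2.4041 = -1.178
  y_2 = -3.1986 - 0.01*-38.3835 = -2.8148
Step 3: grad_x = 2*1*-1.178 = -2.3561, grad_y = 2*6*-2.8148 = -33.7775
  x_3 = -1.178 - 0.01*-2.3561 = -1.1545
  y_3 = -2.8148 - 0.01*-33.7775 = -2.477
Step 4: grad_x = 2*1*-1.1545 = -2.3089, grad_y = 2*6*-2.477 = -29.7242
  x_4 = -1.1545 - 0.01*-2.3089 = -1.1314
  y_4 = -2.477 - 0.01*-29.7242 = -2.1798
f(-1.1314, -2.1798) = 1*(-1.1314)^2 + 6*(-2.1798)^2 = 29.7885


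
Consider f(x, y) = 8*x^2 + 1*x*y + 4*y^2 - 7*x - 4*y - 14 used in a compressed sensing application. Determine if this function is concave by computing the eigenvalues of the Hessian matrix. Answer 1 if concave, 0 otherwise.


The Hessian of f(x,y) = 8*x^2 + 1*x*y + 4*y^2 - 7*x - 4*y - 14 is:
H = [[16, 1], [1, 8]]
Trace = 16 + 8 = 24
Determinant = 16*8 - (1)^2 = 127
Discriminant = (24)^2 - 4*127 = 68.0
Eigenvalues: lambda_1 = 7.8769, lambda_2 = 16.1231
The function is not concave.

0


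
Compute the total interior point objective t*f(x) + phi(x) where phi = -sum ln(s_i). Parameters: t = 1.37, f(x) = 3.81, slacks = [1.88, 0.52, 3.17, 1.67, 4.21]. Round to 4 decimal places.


Step 1: Compute log-barrier.
ln values: [0.6313, -0.6539, 1.1537, 0.5128, 1.4375]
phi = -(0.6313 - 0.6539 + 1.1537 + 0.5128 + 1.4375) = -3.0814
Step 2: Compute augmented objective.
t*f(x) = 1.37*3.81 = 5.2197
Total = 5.2197 - 3.0814 = 2.1383


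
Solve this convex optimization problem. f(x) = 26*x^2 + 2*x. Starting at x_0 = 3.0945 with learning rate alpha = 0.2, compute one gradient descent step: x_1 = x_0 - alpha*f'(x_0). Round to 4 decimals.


We compute the gradient at x_0 and apply the update.
f'(x) = 52*x + 2
f'(3.0945) = 52*3.0945 + 2 = 162.914
x_1 = 3.0945 - 0.2*162.914 = -29.4883


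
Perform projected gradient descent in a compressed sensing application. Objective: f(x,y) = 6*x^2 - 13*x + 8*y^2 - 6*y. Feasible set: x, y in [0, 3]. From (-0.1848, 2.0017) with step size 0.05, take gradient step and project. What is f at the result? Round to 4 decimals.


Step 1: Compute gradient at (-0.1848, 2.0017).
grad_x = 2*6*-0.1848 - 13 = -15.2176
grad_y = 2*8*2.0017 - 6 = 26.0272
Step 2: Gradient step.
x_raw = -0.1848 - 0.05*-15.2176 = 0.5761
y_raw = 2.0017 - 0.05*26.0272 = 0.7003
Step 3: Project onto [0, 3].
x_proj = clip(0.5761) = 0.5761
y_proj = clip(0.7003) = 0.7003
Step 4: Evaluate f.
f(0.5761, 0.7003) = -5.7761


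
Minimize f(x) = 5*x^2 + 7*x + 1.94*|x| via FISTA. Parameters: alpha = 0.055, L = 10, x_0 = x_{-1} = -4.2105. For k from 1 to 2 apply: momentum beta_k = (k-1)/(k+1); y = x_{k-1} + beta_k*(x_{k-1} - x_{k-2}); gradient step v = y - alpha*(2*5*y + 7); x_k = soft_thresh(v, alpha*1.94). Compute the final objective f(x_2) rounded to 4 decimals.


FISTA on f(x) = 5*x^2 + 7*x + 1.94*|x|
L = 10, alpha = 0.055
Iteration 1: beta = 0.0, y = -4.2105 + 0.0*(-4.2105 + 4.2105) = -4.2105
  grad(y) = -35.105, v = y - alpha*grad = -2.2797
  prox(v) = soft_thresh(-2.2797, 0.1067) = -2.173
Iteration 2: beta = 0.3333, y = -2.173 + 0.3333*(-2.173 + 4.2105) = -1.4939
  grad(y) = -7.9387, v = y - alpha*grad = -1.0572
  prox(v) = soft_thresh(-1.0572, 0.1067) = -0.9505
f(x_2) = 5*(-0.9505)^2 + 7*(-0.9505) + 1.94*|-0.9505| = -0.2921


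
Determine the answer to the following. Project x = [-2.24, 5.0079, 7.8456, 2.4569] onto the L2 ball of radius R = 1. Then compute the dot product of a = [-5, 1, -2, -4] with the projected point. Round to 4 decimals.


Step 1: Compute ||x|| (intermediates to 6 decimals).
||x|| = sqrt((-2.24)^2 + 5.0079^2 + 7.8456^2 + 2.4569^2) = 9.883646
Step 2: Project.
Since ||x|| > R, scale = R/||x|| = 1/9.883646 = 0.101177, proj(x) = scale * x
proj(x) = [-0.226636, 0.506684, 0.793794, 0.248582]
Step 3: Dot product.
a^T * proj(x) = -5*(-0.226636) + 1*0.506684 - 2*0.793794 - 4*0.248582 = -0.9421


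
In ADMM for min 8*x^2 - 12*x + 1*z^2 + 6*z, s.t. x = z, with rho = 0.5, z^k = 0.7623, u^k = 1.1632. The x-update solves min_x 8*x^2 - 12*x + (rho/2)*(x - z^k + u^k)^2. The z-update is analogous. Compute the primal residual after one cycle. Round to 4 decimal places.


ADMM iteration with rho = 0.5, z^k = 0.7623, u^k = 1.1632
Step 1: x-update.
Minimize 8*x^2 - 12*x + (0.5/2)*(x - 0.7623 + 1.1632)^2
FOC: (2*8 + 0.5)*x = 12 + 0.5*(0.7623 - 1.1632)
x^{k+1} = 0.7151
Step 2: z-update.
Minimize 1*z^2 + 6*z + (0.5/2)*(0.7151 - z + 1.1632)^2
FOC: (2*1 + 0.5)*z = -6 + 0.5*(0.7151 + 1.1632)
z^{k+1} = -2.0243
Step 3: u-update.
u^{k+1} = 1.1632 + 0.7151 + 2.0243 = 3.9027
Step 4: Primal residual = |0.7151 + 2.0243| = 2.7395


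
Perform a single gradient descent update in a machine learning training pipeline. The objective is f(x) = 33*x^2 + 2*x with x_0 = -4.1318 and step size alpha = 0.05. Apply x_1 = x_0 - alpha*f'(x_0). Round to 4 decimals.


We compute the gradient at x_0 and apply the update.
f'(x) = 66*x + 2
f'(-4.1318) = 66*-4.1318 + 2 = -270.6988
x_1 = -4.1318 - 0.05*-270.6988 = 9.4031


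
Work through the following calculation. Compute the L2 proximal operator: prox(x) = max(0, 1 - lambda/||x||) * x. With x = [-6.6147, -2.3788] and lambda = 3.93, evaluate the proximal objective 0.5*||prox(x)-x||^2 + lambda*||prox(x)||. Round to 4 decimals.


Step 1: Compute ||x||.
||x|| = 7.0294
Step 2: Compute scaling factor.
scale = max(0, 1 - 3.93/7.0294) = 0.4409
Step 3: prox(x) = [-2.9166, -1.0489]
||prox(x)|| = 3.0994
Step 4: Proximal objective.
0.5*||prox-x||^2 = 7.7225
lambda*||prox|| = 12.1806
Total = 19.9032


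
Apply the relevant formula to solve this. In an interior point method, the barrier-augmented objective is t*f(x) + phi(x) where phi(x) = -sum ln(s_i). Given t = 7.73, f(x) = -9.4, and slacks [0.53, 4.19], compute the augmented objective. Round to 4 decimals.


Step 1: Compute log-barrier.
ln values: [-0.6349, 1.4327]
phi = -(-0.6349 + 1.4327) = -0.7978
Step 2: Compute augmented objective.
t*f(x) = 7.73*-9.4 = -72.662
Total = -72.662 - 0.7978 = -73.4598


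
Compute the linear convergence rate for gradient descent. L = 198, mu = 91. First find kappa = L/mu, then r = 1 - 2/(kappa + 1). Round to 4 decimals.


Step 1: Compute the condition number.
kappa = L/mu = 198/91 = 2.1758
Step 2: Compute the convergence rate.
r = 1 - 2/(kappa + 1) = 1 - 2*mu/(L + mu) = (L - mu)/(L + mu) = 107/289 = 0.3702


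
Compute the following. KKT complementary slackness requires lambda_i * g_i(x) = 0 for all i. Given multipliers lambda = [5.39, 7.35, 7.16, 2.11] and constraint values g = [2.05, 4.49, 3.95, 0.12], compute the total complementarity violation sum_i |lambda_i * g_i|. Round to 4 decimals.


KKT complementary slackness check:
lambda_1 * g_1 = 5.39 * 2.05 = 11.0495
lambda_2 * g_2 = 7.35 * 4.49 = 33.0015
lambda_3 * g_3 = 7.16 * 3.95 = 28.282
lambda_4 * g_4 = 2.11 * 0.12 = 0.2532
Total violation = 11.0495 + 33.0015 + 28.282 + 0.2532 = 72.5862


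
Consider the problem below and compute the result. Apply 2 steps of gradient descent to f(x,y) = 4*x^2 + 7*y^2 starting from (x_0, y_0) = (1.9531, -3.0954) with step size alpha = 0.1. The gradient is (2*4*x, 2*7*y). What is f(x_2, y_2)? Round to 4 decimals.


Gradient descent on f(x,y) = 4*x^2 + 7*y^2.
Starting point: (1.9531, -3.0954), alpha = 0.1
Step 1: grad_x = 2*4*1.9531 = 15.6248, grad_y = 2*7*-3.0954 = -43.3356
  x_1 = 1.9531 - 0.1*15.6248 = 0.3906
  y_1 = -3.0954 - 0.1*-43.3356 = 1.2382
Step 2: grad_x = 2*4*0.3906 = 3.125, grad_y = 2*7*1.2382 = 17.3342
  x_2 = 0.3906 - 0.1*3.125 = 0.0781
  y_2 = 1.2382 - 0.1*17.3342 = -0.4953
f(0.0781, -0.4953) = 4*0.0781^2 + 7*(-0.4953)^2 = 1.7414


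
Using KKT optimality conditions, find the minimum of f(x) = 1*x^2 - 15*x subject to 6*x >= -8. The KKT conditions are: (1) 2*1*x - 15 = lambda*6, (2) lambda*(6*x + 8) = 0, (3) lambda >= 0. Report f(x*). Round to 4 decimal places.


Step 1: Try lambda = 0 (constraint inactive).
Stationarity: 2*1*x - 15 = 0
x* = 15/(2*1) = 7.5
Check constraint: 6*7.5 = 45.0 >= -8 -- satisfied.
Step 2: Compute optimal value.
f(x*) = 1*7.5^2 - 15*7.5 = -56.25


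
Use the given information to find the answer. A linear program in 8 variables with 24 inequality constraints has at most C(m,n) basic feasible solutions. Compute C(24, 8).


Each vertex corresponds to some choice of n active constraints out of m, so the number of vertices is at most C(m, n) = m! / (n!(m-n)!).
m = 24, n = 8
Numerator: 24 * 23 * 22 * 21 * 20 * 19 * 18 * 17
Denominator: 8! = 40320
C(24, 8) = 735471


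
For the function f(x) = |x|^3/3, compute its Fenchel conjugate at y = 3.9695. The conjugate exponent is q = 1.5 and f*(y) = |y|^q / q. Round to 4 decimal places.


The conjugate exponent q satisfies 1/p + 1/q = 1.
p = 3, so q = 3/(3 - 1) = 1.5
|y|^q = 3.9695^1.5 = 7.9087
f*(3.9695) = 7.9087 / 1.5 = 5.2724


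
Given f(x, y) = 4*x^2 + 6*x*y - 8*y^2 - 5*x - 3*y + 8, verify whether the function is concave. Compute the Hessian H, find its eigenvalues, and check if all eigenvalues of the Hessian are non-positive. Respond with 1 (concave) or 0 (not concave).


The Hessian of f(x,y) = 4*x^2 + 6*x*y - 8*y^2 - 5*x - 3*y + 8 is:
H = [[8, 6], [6, -16]]
Trace = 8 - 16 = -8
Determinant = 8*-16 - (6)^2 = -164
Discriminant = (-8)^2 - 4*-164 = 720.0
Eigenvalues: lambda_1 = -17.4164, lambda_2 = 9.4164
The function is not concave.

0


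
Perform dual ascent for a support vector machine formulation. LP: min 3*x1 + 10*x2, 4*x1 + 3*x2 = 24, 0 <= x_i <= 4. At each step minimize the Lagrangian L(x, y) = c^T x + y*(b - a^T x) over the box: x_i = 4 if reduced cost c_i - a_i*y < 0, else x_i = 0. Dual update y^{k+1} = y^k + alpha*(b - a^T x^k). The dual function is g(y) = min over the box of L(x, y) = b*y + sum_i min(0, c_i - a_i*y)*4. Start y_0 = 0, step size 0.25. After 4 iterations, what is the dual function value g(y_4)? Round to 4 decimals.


Dual ascent for LP: min 3*x1 + 10*x2, 4*x1 + 3*x2 = 24, 0 <= x_i <= 4
Step 1: y^k = 0.0, reduced costs: (3.0, 10.0)
  x^k = (0.0, 0.0), subgradient = b - a^T x = 24.0
  y^{k+1} = 0.0 + 0.25*24.0 = 6.0
Step 2: y^k = 6.0, reduced costs: (-21.0, -8.0)
  x^k = (4.0, 4.0), subgradient = b - a^T x = -4.0
  y^{k+1} = 6.0 + 0.25*-4.0 = 5.0
Step 3: y^k = 5.0, reduced costs: (-17.0, -5.0)
  x^k = (4.0, 4.0), subgradient = b - a^T x = -4.0
  y^{k+1} = 5.0 + 0.25*-4.0 = 4.0
Step 4: y^k = 4.0, reduced costs: (-13.0, -2.0)
  x^k = (4.0, 4.0), subgradient = b - a^T x = -4.0
  y^{k+1} = 4.0 + 0.25*-4.0 = 3.0
Dual objective at y_4 = 3.0: reduced costs (-9.0, 1.0), box minimizer x = (4.0, 0.0)
g(y_4) = b*y + (c1 - a1*y)*x1 + (c2 - a2*y)*x2 = 24*3.0 + (-9.0)*4.0 + 1.0*0.0 = 72.0 - 36.0 + 0.0 = 36.0


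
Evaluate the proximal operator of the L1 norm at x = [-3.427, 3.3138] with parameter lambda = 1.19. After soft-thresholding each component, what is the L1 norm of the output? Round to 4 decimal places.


Soft-thresholding with lambda = 1.19:
prox(-3.427) = sign(-3.427)*max(|-3.427| - 1.19, 0) = -2.237
prox(3.3138) = sign(3.3138)*max(|3.3138| - 1.19, 0) = 2.1238
prox(x) = [-2.237, 2.1238]
||prox(x)||_1 = 2.237 + 2.1238 = 4.3608


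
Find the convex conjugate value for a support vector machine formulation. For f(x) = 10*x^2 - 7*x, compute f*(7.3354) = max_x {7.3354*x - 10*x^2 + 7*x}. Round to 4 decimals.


f*(y) = sup_x {y*x - a*x^2 - b*x} = sup_x {(y-b)*x - a*x^2}
FOC: (y - b) - 2a*x = 0 => x* = (y - b)/(2a)
x* = (7.3354 + 7)/(2*10) = 0.7168
f*(7.3354) = (y-b)^2/(4a) = (7.3354 + 7)^2/(4*10)
= 205.5037/40 = 5.1376


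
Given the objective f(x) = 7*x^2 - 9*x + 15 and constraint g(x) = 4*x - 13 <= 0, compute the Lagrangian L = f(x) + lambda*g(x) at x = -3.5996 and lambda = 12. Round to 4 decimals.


Step 1: Evaluate f(x).
f(-3.5996) = 7*(-3.5996)^2 - 9*(-3.5996) + 15 = 138.0962
Step 2: Evaluate g(x).
g(-3.5996) = 4*-3.5996 - 13 = -27.3984
Step 3: Compute Lagrangian.
L = 138.0962 + 12*-27.3984 = -190.6846


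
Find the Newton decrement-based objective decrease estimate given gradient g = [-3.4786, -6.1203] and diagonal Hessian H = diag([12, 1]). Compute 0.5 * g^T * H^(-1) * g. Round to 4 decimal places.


Step 1: H is diagonal, so H^(-1) * g = [-0.2899, -6.1203].
Step 2: g^T H^(-1) g = sum_i g_i^2 / H_ii
  = (-3.4786)^2/12 + (-6.1203)^2/1
  = 1.0084 + 37.4581 = 38.4665
Step 3: Objective decrease = 0.5 * g^T H^(-1) g = 19.2332


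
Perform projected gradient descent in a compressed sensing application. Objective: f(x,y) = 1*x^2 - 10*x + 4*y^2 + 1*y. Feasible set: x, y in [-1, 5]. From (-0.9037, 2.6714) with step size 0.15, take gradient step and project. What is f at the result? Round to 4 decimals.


Step 1: Compute gradient at (-0.9037, 2.6714).
grad_x = 2*1*-0.9037 - 10 = -11.8074
grad_y = 2*4*2.6714 + 1 = 22.3712
Step 2: Gradient step.
x_raw = -0.9037 - 0.15*-11.8074 = 0.8674
y_raw = 2.6714 - 0.15*22.3712 = -0.6843
Step 3: Project onto [-1, 5].
x_proj = clip(0.8674) = 0.8674
y_proj = clip(-0.6843) = -0.6843
Step 4: Evaluate f.
f(0.8674, -0.6843) = -6.733


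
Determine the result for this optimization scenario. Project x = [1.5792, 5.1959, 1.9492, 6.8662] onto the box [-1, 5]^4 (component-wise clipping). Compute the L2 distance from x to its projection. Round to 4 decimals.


Project each component onto [-1, 5].
clip(1.5792) = 1.5792, clip(5.1959) = 5.0, clip(1.9492) = 1.9492, clip(6.8662) = 5.0
Projection = [1.5792, 5.0, 1.9492, 5.0]
Squared diffs: [0.0, 0.0384, 0.0, 3.4827]
Distance = sqrt(3.5211) = 1.8765


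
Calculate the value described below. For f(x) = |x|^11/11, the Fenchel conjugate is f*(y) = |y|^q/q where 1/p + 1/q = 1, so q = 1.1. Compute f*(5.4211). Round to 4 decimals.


The conjugate exponent q satisfies 1/p + 1/q = 1.
p = 11, so q = 11/(11 - 1) = 1.1
|y|^q = 5.4211^1.1 = 6.4194
f*(5.4211) = 6.4194 / 1.1 = 5.8358


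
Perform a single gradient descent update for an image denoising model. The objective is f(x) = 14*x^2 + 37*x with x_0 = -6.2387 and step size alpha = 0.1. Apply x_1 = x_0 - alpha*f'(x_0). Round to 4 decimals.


We compute the gradient at x_0 and apply the update.
f'(x) = 28*x + 37
f'(-6.2387) = 28*-6.2387 + 37 = -137.6836
x_1 = -6.2387 - 0.1*-137.6836 = 7.5297


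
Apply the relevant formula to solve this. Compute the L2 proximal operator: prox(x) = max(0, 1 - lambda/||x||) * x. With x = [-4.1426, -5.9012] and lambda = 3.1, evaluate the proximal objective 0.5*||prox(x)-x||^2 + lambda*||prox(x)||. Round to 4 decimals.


Step 1: Compute ||x||.
||x|| = 7.2101
Step 2: Compute scaling factor.
scale = max(0, 1 - 3.1/7.2101) = 0.57
Step 3: prox(x) = [-2.3615, -3.364]
||prox(x)|| = 4.1101
Step 4: Proximal objective.
0.5*||prox-x||^2 = 4.805
lambda*||prox|| = 12.7413
Total = 17.5463


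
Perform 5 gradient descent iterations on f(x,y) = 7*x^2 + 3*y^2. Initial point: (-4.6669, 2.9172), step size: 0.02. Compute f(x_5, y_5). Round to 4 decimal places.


Gradient descent on f(x,y) = 7*x^2 + 3*y^2.
Starting point: (-4.6669, 2.9172), alpha = 0.02
Step 1: grad_x = 2*7*-4.6669 = -65.3366, grad_y = 2*3*2.9172 = 17.5032
  x_1 = -4.6669 - 0.02*-65.3366 = -3.3602
  y_1 = 2.9172 - 0.02*17.5032 = 2.5671
Step 2: grad_x = 2*7*-3.3602 = -47.0424, grad_y = 2*3*2.5671 = 15.4028
  x_2 = -3.3602 - 0.02*-47.0424 = -2.4193
  y_2 = 2.5671 - 0.02*15.4028 = 2.2591
Step 3: grad_x = 2*7*-2.4193 = -33.8705, grad_y = 2*3*2.2591 = 13.5545
  x_3 = -2.4193 - 0.02*-33.8705 = -1.7419
  y_3 = 2.2591 - 0.02*13.5545 = 1.988
Step 4: grad_x = 2*7*-1.7419 = -24.3868, grad_y = 2*3*1.988 = 11.9279
  x_4 = -1.7419 - 0.02*-24.3868 = -1.2542
  y_4 = 1.988 - 0.02*11.9279 = 1.7494
Step 5: grad_x = 2*7*-1.2542 = -17.5585, grad_y = 2*3*1.7494 = 10.4966
  x_5 = -1.2542 - 0.02*-17.5585 = -0.903
  y_5 = 1.7494 - 0.02*10.4966 = 1.5395
f(-0.903, 1.5395) = 7*(-0.903)^2 + 3*1.5395^2 = 12.8181


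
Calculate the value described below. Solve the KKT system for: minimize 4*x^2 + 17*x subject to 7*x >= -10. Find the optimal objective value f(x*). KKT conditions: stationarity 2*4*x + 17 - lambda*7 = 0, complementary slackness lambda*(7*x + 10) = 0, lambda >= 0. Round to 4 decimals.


Step 1: Try lambda = 0 (constraint inactive).
x_unc = -17/(2*4) = -2.125
Check: 7*-2.125 = -14.875 < -10 -- violated!
Step 2: Constraint must be active: 7*x = -10
x* = -10/7 = -1.4286 (rounded; the exact value -10/7 is used below)
lambda = (2*4*(-10/7) + 17)/7 = 0.7959
Step 3: Compute optimal value.
f(x*) = 4*(-10/7)^2 + 17*(-10/7) = -16.1224


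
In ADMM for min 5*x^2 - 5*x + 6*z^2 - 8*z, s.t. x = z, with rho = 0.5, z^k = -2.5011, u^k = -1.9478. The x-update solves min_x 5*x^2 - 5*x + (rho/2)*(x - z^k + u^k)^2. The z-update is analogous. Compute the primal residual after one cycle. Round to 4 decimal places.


ADMM iteration with rho = 0.5, z^k = -2.5011, u^k = -1.9478
Step 1: x-update.
Minimize 5*x^2 - 5*x + (0.5/2)*(x + 2.5011 - 1.9478)^2
FOC: (2*5 + 0.5)*x = 5 + 0.5*(-2.5011 + 1.9478)
x^{k+1} = 0.4498
Step 2: z-update.
Minimize 6*z^2 - 8*z + (0.5/2)*(0.4498 - z - 1.9478)^2
FOC: (2*6 + 0.5)*z = 8 + 0.5*(0.4498 - 1.9478)
z^{k+1} = 0.5801
Step 3: u-update.
u^{k+1} = -1.9478 + 0.4498 - 0.5801 = -2.078
Step 4: Primal residual = |0.4498 - 0.5801| = 0.1302


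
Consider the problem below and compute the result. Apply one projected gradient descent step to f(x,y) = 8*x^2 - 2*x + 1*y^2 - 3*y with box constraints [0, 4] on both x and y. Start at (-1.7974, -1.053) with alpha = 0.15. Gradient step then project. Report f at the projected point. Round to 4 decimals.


Step 1: Compute gradient at (-1.7974, -1.053).
grad_x = 2*8*-1.7974 - 2 = -30.7584
grad_y = 2*1*-1.053 - 3 = -5.106
Step 2: Gradient step.
x_raw = -1.7974 - 0.15*-30.7584 = 2.8164
y_raw = -1.053 - 0.15*-5.106 = -0.2871
Step 3: Project onto [0, 4].
x_proj = clip(2.8164) = 2.8164
y_proj = clip(-0.2871) = 0.0
Step 4: Evaluate f.
f(2.8164, 0.0) = 57.8223


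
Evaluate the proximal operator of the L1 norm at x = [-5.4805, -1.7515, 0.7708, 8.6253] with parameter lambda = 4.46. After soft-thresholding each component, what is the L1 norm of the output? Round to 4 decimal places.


Soft-thresholding with lambda = 4.46:
prox(-5.4805) = sign(-5.4805)*max(|-5.4805| - 4.46, 0) = -1.0205
prox(-1.7515) = sign(-1.7515)*max(|-1.7515| - 4.46, 0) = 0.0
prox(0.7708) = sign(0.7708)*max(|0.7708| - 4.46, 0) = 0.0
prox(8.6253) = sign(8.6253)*max(|8.6253| - 4.46, 0) = 4.1653
prox(x) = [-1.0205, 0.0, 0.0, 4.1653]
||prox(x)||_1 = 1.0205 + 0.0 + 0.0 + 4.1653 = 5.1858


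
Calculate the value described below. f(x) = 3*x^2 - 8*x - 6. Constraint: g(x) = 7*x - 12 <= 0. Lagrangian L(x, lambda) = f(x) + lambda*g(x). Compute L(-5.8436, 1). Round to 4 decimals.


Step 1: Evaluate f(x).
f(-5.8436) = 3*(-5.8436)^2 - 8*(-5.8436) - 6 = 143.1918
Step 2: Evaluate g(x).
g(-5.8436) = 7*-5.8436 - 12 = -52.9052
Step 3: Compute Lagrangian.
L = 143.1918 + 1*-52.9052 = 90.2866


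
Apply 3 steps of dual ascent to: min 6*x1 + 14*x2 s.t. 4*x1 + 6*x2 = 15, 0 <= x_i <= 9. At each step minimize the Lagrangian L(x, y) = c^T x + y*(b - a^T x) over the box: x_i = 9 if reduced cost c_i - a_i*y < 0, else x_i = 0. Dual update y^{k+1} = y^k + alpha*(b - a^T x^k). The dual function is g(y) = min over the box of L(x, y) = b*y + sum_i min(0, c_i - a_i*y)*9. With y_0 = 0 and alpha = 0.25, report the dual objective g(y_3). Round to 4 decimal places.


Dual ascent for LP: min 6*x1 + 14*x2, 4*x1 + 6*x2 = 15, 0 <= x_i <= 9
Step 1: y^k = 0.0, reduced costs: (6.0, 14.0)
  x^k = (0.0, 0.0), subgradient = b - a^T x = 15.0
  y^{k+1} = 0.0 + 0.25*15.0 = 3.75
Step 2: y^k = 3.75, reduced costs: (-9.0, -8.5)
  x^k = (9.0, 9.0), subgradient = b - a^T x = -75.0
  y^{k+1} = 3.75 + 0.25*-75.0 = -15.0
Step 3: y^k = -15.0, reduced costs: (66.0, 104.0)
  x^k = (0.0, 0.0), subgradient = b - a^T x = 15.0
  y^{k+1} = -15.0 + 0.25*15.0 = -11.25
Dual objective at y_3 = -11.25: reduced costs (51.0, 81.5), box minimizer x = (0.0, 0.0)
g(y_3) = b*y + (c1 - a1*y)*x1 + (c2 - a2*y)*x2 = 15*(-11.25) + 51.0*0.0 + 81.5*0.0 = -168.75 + 0.0 + 0.0 = -168.75


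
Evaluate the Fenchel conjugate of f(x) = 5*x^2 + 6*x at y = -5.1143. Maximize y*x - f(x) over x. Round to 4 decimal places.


f*(y) = sup_x {y*x - a*x^2 - b*x} = sup_x {(y-b)*x - a*x^2}
FOC: (y - b) - 2a*x = 0 => x* = (y - b)/(2a)
x* = (-5.1143 - 6)/(2*5) = -1.1114
f*(-5.1143) = (y-b)^2/(4a) = (-5.1143 - 6)^2/(4*5)
= 123.5277/20 = 6.1764


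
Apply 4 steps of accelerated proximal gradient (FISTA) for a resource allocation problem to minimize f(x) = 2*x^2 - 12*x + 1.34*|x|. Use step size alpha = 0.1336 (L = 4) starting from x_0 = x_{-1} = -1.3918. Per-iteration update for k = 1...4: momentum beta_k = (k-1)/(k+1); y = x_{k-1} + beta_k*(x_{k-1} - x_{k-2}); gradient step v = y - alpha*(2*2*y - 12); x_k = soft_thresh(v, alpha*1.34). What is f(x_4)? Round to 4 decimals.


FISTA on f(x) = 2*x^2 - 12*x + 1.34*|x|
L = 4, alpha = 0.1336
Iteration 1: beta = 0.0, y = -1.3918 + 0.0*(-1.3918 + 1.3918) = -1.3918
  grad(y) = -17.5672, v = y - alpha*grad = 0.9552
  prox(v) = soft_thresh(0.9552, 0.179) = 0.7762
Iteration 2: beta = 0.3333, y = 0.7762 + 0.3333*(0.7762 + 1.3918) = 1.4988
  grad(y) = -6.0048, v = y - alpha*grad = 2.301
  prox(v) = soft_thresh(2.301, 0.179) = 2.122
Iteration 3: beta = 0.5, y = 2.122 + 0.5*(2.122 - 0.7762) = 2.795
  grad(y) = -0.8202, v = y - alpha*grad = 2.9045
  prox(v) = soft_thresh(2.9045, 0.179) = 2.7255
Iteration 4: beta = 0.6, y = 2.7255 + 0.6*(2.7255 - 2.122) = 3.0876
  grad(y) = 0.3504, v = y - alpha*grad = 3.0408
  prox(v) = soft_thresh(3.0408, 0.179) = 2.8618
f(x_4) = 2*2.8618^2 - 12*2.8618 + 1.34*|2.8618| = -14.127


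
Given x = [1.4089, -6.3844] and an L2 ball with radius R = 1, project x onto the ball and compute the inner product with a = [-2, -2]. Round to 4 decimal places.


Step 1: Compute ||x|| (intermediates to 6 decimals).
||x|| = sqrt(1.4089^2 + (-6.3844)^2) = 6.538009
Step 2: Project.
Since ||x|| > R, scale = R/||x|| = 1/6.538009 = 0.152952, proj(x) = scale * x
proj(x) = [0.215494, -0.976507]
Step 3: Dot product.
a^T * proj(x) = -2*0.215494 - 2*(-0.976507) = 1.522


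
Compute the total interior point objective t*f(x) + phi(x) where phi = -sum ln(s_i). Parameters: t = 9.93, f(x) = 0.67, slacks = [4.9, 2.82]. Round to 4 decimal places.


Step 1: Compute log-barrier.
ln values: [1.5892, 1.0367]
phi = -(1.5892 + 1.0367) = -2.626
Step 2: Compute augmented objective.
t*f(x) = 9.93*0.67 = 6.6531
Total = 6.6531 - 2.626 = 4.0271


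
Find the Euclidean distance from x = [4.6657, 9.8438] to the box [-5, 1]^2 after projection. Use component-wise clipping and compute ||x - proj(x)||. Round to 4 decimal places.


Project each component onto [-5, 1].
clip(4.6657) = 1.0, clip(9.8438) = 1.0
Projection = [1.0, 1.0]
Squared diffs: [13.4374, 78.2128]
Distance = sqrt(91.6502) = 9.5734


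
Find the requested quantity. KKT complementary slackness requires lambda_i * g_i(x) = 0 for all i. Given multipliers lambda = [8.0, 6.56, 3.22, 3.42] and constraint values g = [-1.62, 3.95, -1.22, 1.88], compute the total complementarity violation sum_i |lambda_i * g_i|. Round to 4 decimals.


KKT complementary slackness check:
lambda_1 * g_1 = 8.0 * -1.62 = -12.96
lambda_2 * g_2 = 6.56 * 3.95 = 25.912
lambda_3 * g_3 = 3.22 * -1.22 = -3.9284
lambda_4 * g_4 = 3.42 * 1.88 = 6.4296
Total violation = 12.96 + 25.912 + 3.9284 + 6.4296 = 49.23


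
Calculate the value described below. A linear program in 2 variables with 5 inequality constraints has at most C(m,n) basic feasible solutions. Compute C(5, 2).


Each vertex corresponds to some choice of n active constraints out of m, so the number of vertices is at most C(m, n) = m! / (n!(m-n)!).
m = 5, n = 2
Numerator: 5 * 4
Denominator: 2! = 2
C(5, 2) = 10


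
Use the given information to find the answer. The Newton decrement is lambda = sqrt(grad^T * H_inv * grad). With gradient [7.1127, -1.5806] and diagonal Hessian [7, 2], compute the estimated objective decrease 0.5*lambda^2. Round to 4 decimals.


Step 1: H is diagonal, so H^(-1) * g = [1.0161, -0.7903].
Step 2: g^T H^(-1) g = sum_i g_i^2 / H_ii
  = (7.1127)^2/7 + (-1.5806)^2/2
  = 7.2272 + 1.2491 = 8.4764
Step 3: Objective decrease = 0.5 * g^T H^(-1) g = 4.2382


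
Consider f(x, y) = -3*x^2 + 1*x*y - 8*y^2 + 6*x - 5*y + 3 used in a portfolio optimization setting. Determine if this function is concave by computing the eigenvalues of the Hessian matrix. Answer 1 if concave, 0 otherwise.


The Hessian of f(x,y) = -3*x^2 + 1*x*y - 8*y^2 + 6*x - 5*y + 3 is:
H = [[-6, 1], [1, -16]]
Trace = -6 - 16 = -22
Determinant = -6*-16 - (1)^2 = 95
Discriminant = (-22)^2 - 4*95 = 104.0
Eigenvalues: lambda_1 = -16.099, lambda_2 = -5.901
The function is concave.

1


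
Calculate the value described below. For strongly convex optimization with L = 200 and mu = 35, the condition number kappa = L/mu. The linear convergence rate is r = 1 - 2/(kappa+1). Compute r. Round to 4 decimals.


Step 1: Compute the condition number.
kappa = L/mu = 200/35 = 5.7143
Step 2: Compute the convergence rate.
r = 1 - 2/(kappa + 1) = 1 - 2*mu/(L + mu) = (L - mu)/(L + mu) = 165/235 = 0.7021


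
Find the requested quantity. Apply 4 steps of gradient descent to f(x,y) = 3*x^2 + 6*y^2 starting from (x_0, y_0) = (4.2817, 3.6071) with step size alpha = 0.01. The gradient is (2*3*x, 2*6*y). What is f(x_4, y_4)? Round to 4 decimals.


Gradient descent on f(x,y) = 3*x^2 + 6*y^2.
Starting point: (4.2817, 3.6071), alpha = 0.01
Step 1: grad_x = 2*3*4.2817 = 25.6902, grad_y = 2*6*3.6071 = 43.2852
  x_1 = 4.2817 - 0.01*25.6902 = 4.0248
  y_1 = 3.6071 - 0.01*43.2852 = 3.1742
Step 2: grad_x = 2*3*4.0248 = 24.1488, grad_y = 2*6*3.1742 = 38.091
  x_2 = 4.0248 - 0.01*24.1488 = 3.7833
  y_2 = 3.1742 - 0.01*38.091 = 2.7933
Step 3: grad_x = 2*3*3.7833 = 22.6999, grad_y = 2*6*2.7933 = 33.5201
  x_3 = 3.7833 - 0.01*22.6999 = 3.5563
  y_3 = 2.7933 - 0.01*33.5201 = 2.4581
Step 4: grad_x = 2*3*3.5563 = 21.3379, grad_y = 2*6*2.4581 = 29.4977
  x_4 = 3.5563 - 0.01*21.3379 = 3.3429
  y_4 = 2.4581 - 0.01*29.4977 = 2.1632
f(3.3429, 2.1632) = 3*3.3429^2 + 6*2.1632^2 = 61.6012


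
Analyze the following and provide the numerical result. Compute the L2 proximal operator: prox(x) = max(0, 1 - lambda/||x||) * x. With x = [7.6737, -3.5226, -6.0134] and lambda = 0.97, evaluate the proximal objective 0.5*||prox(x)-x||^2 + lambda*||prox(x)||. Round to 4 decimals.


Step 1: Compute ||x||.
||x|| = 10.3661
Step 2: Compute scaling factor.
scale = max(0, 1 - 0.97/10.3661) = 0.9064
Step 3: prox(x) = [6.9556, -3.193, -5.4507]
||prox(x)|| = 9.3961
Step 4: Proximal objective.
0.5*||prox-x||^2 = 0.4705
lambda*||prox|| = 9.1142
Total = 9.5846


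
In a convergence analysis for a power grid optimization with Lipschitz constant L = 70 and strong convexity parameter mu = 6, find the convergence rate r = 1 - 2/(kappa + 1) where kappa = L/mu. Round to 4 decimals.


Step 1: Compute the condition number.
kappa = L/mu = 70/6 = 11.6667
Step 2: Compute the convergence rate.
r = 1 - 2/(kappa + 1) = 1 - 2*mu/(L + mu) = (L - mu)/(L + mu) = 64/76 = 0.8421


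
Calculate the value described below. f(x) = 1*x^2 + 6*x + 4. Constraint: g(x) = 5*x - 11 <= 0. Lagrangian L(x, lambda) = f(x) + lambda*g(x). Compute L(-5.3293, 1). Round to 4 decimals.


Step 1: Evaluate f(x).
f(-5.3293) = 1*(-5.3293)^2 + 6*(-5.3293) + 4 = 0.4256
Step 2: Evaluate g(x).
g(-5.3293) = 5*-5.3293 - 11 = -37.6465
Step 3: Compute Lagrangian.
L = 0.4256 + 1*-37.6465 = -37.2209


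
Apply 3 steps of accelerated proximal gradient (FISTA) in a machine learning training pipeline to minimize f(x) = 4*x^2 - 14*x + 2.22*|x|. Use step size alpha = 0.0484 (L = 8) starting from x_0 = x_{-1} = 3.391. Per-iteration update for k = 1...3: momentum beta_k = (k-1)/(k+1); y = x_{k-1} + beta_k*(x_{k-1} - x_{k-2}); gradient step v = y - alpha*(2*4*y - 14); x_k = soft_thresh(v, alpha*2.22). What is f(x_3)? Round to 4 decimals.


FISTA on f(x) = 4*x^2 - 14*x + 2.22*|x|
L = 8, alpha = 0.0484
Iteration 1: beta = 0.0, y = 3.391 + 0.0*(3.391 - 3.391) = 3.391
  grad(y) = 13.128, v = y - alpha*grad = 2.7556
  prox(v) = soft_thresh(2.7556, 0.1074) = 2.6482
Iteration 2: beta = 0.3333, y = 2.6482 + 0.3333*(2.6482 - 3.391) = 2.4005
  grad(y) = 5.2043, v = y - alpha*grad = 2.1487
  prox(v) = soft_thresh(2.1487, 0.1074) = 2.0412
Iteration 3: beta = 0.5, y = 2.0412 + 0.5*(2.0412 - 2.6482) = 1.7377
  grad(y) = -0.0982, v = y - alpha*grad = 1.7425
  prox(v) = soft_thresh(1.7425, 0.1074) = 1.635
f(x_3) = 4*1.635^2 - 14*1.635 + 2.22*|1.635| = -8.5674


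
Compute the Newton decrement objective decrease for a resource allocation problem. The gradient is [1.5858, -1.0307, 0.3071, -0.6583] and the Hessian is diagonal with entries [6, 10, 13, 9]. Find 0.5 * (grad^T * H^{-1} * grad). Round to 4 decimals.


Step 1: H is diagonal, so H^(-1) * g = [0.2643, -0.1031, 0.0236, -0.0731].
Step 2: g^T H^(-1) g = sum_i g_i^2 / H_ii
  = (1.5858)^2/6 + (-1.0307)^2/10 + (0.3071)^2/13 + (-0.6583)^2/9
  = 0.4191 + 0.1062 + 0.0073 + 0.0482 = 0.5808
Step 3: Objective decrease = 0.5 * g^T H^(-1) g = 0.2904


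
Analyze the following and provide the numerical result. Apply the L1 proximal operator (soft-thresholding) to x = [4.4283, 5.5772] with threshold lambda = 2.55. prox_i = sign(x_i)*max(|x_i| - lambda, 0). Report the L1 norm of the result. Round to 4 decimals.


Soft-thresholding with lambda = 2.55:
prox(4.4283) = sign(4.4283)*max(|4.4283| - 2.55, 0) = 1.8783
prox(5.5772) = sign(5.5772)*max(|5.5772| - 2.55, 0) = 3.0272
prox(x) = [1.8783, 3.0272]
||prox(x)||_1 = 1.8783 + 3.0272 = 4.9055


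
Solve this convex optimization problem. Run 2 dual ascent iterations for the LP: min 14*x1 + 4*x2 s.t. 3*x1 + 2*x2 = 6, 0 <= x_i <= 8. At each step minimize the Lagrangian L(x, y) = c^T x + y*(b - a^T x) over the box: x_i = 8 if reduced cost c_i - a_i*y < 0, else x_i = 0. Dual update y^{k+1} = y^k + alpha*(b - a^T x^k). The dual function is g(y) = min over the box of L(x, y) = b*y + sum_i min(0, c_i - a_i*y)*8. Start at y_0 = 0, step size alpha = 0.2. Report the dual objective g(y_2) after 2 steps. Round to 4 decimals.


Dual ascent for LP: min 14*x1 + 4*x2, 3*x1 + 2*x2 = 6, 0 <= x_i <= 8
Step 1: y^k = 0.0, reduced costs: (14.0, 4.0)
  x^k = (0.0, 0.0), subgradient = b - a^T x = 6.0
  y^{k+1} = 0.0 + 0.2*6.0 = 1.2
Step 2: y^k = 1.2, reduced costs: (10.4, 1.6)
  x^k = (0.0, 0.0), subgradient = b - a^T x = 6.0
  y^{k+1} = 1.2 + 0.2*6.0 = 2.4
Dual objective at y_2 = 2.4: reduced costs (6.8, -0.8), box minimizer x = (0.0, 8.0)
g(y_2) = b*y + (c1 - a1*y)*x1 + (c2 - a2*y)*x2 = 6*2.4 + 6.8*0.0 + (-0.8)*8.0 = 14.4 + 0.0 - 6.4 = 8.0


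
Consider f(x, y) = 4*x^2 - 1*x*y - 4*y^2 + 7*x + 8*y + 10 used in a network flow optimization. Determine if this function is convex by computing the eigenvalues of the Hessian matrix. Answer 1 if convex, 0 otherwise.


The Hessian of f(x,y) = 4*x^2 - 1*x*y - 4*y^2 + 7*x + 8*y + 10 is:
H = [[8, -1], [-1, -8]]
Trace = 8 - 8 = 0
Determinant = 8*-8 - (-1)^2 = -65
Discriminant = (0)^2 - 4*-65 = 260.0
Eigenvalues: lambda_1 = -8.0623, lambda_2 = 8.0623
The function is not convex.

0


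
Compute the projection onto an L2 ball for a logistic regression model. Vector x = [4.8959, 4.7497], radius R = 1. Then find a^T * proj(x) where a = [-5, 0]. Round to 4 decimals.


Step 1: Compute ||x|| (intermediates to 6 decimals).
||x|| = sqrt(4.8959^2 + 4.7497^2) = 6.821253
Step 2: Project.
Since ||x|| > R, scale = R/||x|| = 1/6.821253 = 0.146601, proj(x) = scale * x
proj(x) = [0.717744, 0.696311]
Step 3: Dot product.
a^T * proj(x) = -5*0.717744 + 0*0.696311 = -3.5887


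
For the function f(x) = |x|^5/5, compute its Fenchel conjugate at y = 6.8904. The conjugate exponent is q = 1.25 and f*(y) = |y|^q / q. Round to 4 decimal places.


The conjugate exponent q satisfies 1/p + 1/q = 1.
p = 5, so q = 5/(5 - 1) = 1.25
|y|^q = 6.8904^1.25 = 11.1636
f*(6.8904) = 11.1636 / 1.25 = 8.9309


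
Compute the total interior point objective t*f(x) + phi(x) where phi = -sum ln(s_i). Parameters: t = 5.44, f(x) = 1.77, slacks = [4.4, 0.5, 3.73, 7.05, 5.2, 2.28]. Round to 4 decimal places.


Step 1: Compute log-barrier.
ln values: [1.4816, -0.6931, 1.3164, 1.953, 1.6487, 0.8242]
phi = -(1.4816 - 0.6931 + 1.3164 + 1.953 + 1.6487 + 0.8242) = -6.5307
Step 2: Compute augmented objective.
t*f(x) = 5.44*1.77 = 9.6288
Total = 9.6288 - 6.5307 = 3.0981


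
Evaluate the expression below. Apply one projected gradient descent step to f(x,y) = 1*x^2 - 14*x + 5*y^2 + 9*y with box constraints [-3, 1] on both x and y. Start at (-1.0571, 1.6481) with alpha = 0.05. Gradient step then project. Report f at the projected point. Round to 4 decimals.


Step 1: Compute gradient at (-1.0571, 1.6481).
grad_x = 2*1*-1.0571 - 14 = -16.1142
grad_y = 2*5*1.6481 + 9 = 25.481
Step 2: Gradient step.
x_raw = -1.0571 - 0.05*-16.1142 = -0.2514
y_raw = 1.6481 - 0.05*25.481 = 0.3741
Step 3: Project onto [-3, 1].
x_proj = clip(-0.2514) = -0.2514
y_proj = clip(0.3741) = 0.3741
Step 4: Evaluate f.
f(-0.2514, 0.3741) = 7.6487


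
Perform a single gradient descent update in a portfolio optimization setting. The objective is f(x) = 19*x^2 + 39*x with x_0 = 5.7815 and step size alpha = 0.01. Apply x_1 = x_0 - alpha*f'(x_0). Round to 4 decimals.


We compute the gradient at x_0 and apply the update.
f'(x) = 38*x + 39
f'(5.7815) = 38*5.7815 + 39 = 258.697
x_1 = 5.7815 - 0.01*258.697 = 3.1945


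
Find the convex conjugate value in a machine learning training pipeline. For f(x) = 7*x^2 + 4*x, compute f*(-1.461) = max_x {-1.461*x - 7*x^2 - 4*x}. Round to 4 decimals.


f*(y) = sup_x {y*x - a*x^2 - b*x} = sup_x {(y-b)*x - a*x^2}
FOC: (y - b) - 2a*x = 0 => x* = (y - b)/(2a)
x* = (-1.461 - 4)/(2*7) = -0.3901
f*(-1.461) = (y-b)^2/(4a) = (-1.461 - 4)^2/(4*7)
= 29.8225/28 = 1.0651


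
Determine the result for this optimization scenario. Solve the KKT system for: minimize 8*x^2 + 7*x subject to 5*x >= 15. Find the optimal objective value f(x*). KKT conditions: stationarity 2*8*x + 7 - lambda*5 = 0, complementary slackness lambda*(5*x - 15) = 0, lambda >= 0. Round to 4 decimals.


Step 1: Try lambda = 0 (constraint inactive).
x_unc = -7/(2*8) = -0.4375
Check: 5*-0.4375 = -2.1875 < 15 -- violated!
Step 2: Constraint must be active: 5*x = 15
x* = 15/5 = 3.0
lambda = (2*8*3.0 + 7)/5 = 11.0
Step 3: Compute optimal value.
f(x*) = 8*3.0^2 + 7*3.0 = 93.0


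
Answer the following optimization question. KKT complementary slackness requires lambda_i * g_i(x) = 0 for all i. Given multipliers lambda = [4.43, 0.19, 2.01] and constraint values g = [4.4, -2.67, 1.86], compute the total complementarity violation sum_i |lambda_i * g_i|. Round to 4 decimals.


KKT complementary slackness check:
lambda_1 * g_1 = 4.43 * 4.4 = 19.492
lambda_2 * g_2 = 0.19 * -2.67 = -0.5073
lambda_3 * g_3 = 2.01 * 1.86 = 3.7386
Total violation = 19.492 + 0.5073 + 3.7386 = 23.7379


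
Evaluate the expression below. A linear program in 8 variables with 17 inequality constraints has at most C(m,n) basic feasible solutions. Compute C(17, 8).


Each vertex corresponds to some choice of n active constraints out of m, so the number of vertices is at most C(m, n) = m! / (n!(m-n)!).
m = 17, n = 8
Numerator: 17 * 16 * 15 * 14 * 13 * 12 * 11 * 10
Denominator: 8! = 40320
C(17, 8) = 24310


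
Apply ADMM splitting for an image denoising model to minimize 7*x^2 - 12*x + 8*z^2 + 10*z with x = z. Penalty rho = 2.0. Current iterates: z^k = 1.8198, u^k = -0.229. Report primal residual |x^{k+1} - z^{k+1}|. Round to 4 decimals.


ADMM iteration with rho = 2.0, z^k = 1.8198, u^k = -0.229
Step 1: x-update.
Minimize 7*x^2 - 12*x + (2.0/2)*(x - 1.8198 - 0.229)^2
FOC: (2*7 + 2.0)*x = 12 + 2.0*(1.8198 + 0.229)
x^{k+1} = 1.0061
Step 2: z-update.
Minimize 8*z^2 + 10*z + (2.0/2)*(1.0061 - z - 0.229)^2
FOC: (2*8 + 2.0)*z = -10 + 2.0*(1.0061 - 0.229)
z^{k+1} = -0.4692
Step 3: u-update.
u^{k+1} = -0.229 + 1.0061 + 0.4692 = 1.2463
Step 4: Primal residual = |1.0061 + 0.4692| = 1.4753


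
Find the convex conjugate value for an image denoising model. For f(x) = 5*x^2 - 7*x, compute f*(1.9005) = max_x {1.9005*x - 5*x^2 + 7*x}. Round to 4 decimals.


f*(y) = sup_x {y*x - a*x^2 - b*x} = sup_x {(y-b)*x - a*x^2}
FOC: (y - b) - 2a*x = 0 => x* = (y - b)/(2a)
x* = (1.9005 + 7)/(2*5) = 0.8901
f*(1.9005) = (y-b)^2/(4a) = (1.9005 + 7)^2/(4*5)
= 79.2189/20 = 3.9609


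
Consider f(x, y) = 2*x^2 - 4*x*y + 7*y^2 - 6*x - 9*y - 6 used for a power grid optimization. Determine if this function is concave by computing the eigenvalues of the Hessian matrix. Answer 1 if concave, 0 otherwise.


The Hessian of f(x,y) = 2*x^2 - 4*x*y + 7*y^2 - 6*x - 9*y - 6 is:
H = [[4, -4], [-4, 14]]
Trace = 4 + 14 = 18
Determinant = 4*14 - (-4)^2 = 40
Discriminant = (18)^2 - 4*40 = 164.0
Eigenvalues: lambda_1 = 2.5969, lambda_2 = 15.4031
The function is not concave.

0
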